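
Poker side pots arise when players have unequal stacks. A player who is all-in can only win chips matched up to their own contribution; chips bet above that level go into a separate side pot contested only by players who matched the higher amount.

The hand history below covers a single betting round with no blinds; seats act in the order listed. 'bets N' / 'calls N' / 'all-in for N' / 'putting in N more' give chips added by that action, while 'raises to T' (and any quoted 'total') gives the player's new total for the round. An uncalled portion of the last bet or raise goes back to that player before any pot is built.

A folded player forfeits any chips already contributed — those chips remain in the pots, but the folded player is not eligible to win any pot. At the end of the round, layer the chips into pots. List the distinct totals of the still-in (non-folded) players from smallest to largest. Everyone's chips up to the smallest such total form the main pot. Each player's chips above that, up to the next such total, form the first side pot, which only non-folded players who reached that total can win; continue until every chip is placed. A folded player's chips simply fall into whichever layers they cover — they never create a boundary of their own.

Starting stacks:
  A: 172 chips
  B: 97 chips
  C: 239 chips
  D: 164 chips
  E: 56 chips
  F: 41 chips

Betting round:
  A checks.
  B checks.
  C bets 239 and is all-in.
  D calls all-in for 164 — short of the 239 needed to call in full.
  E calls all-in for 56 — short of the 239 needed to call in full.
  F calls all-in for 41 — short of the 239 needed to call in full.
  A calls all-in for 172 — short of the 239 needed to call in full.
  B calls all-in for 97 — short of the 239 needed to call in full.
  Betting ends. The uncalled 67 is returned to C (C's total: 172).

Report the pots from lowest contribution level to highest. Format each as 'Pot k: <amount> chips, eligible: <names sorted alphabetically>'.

Pot 1: 246 chips, eligible: A, B, C, D, E, F
Pot 2: 75 chips, eligible: A, B, C, D, E
Pot 3: 164 chips, eligible: A, B, C, D
Pot 4: 201 chips, eligible: A, C, D
Pot 5: 16 chips, eligible: A, C

Derivation:
Contributions (after 67 returned to C): A=172, B=97, C=172, D=164, E=56, F=41
Pot levels (distinct totals of non-folded players): 41, 56, 97, 164, 172
Layer 1-41: 41 each from A, B, C, D, E, F = 41*6 = 246 chips; eligible A, B, C, D, E, F
Layer 42-56: 15 each from A, B, C, D, E = 15*5 = 75 chips; eligible A, B, C, D, E
Layer 57-97: 41 each from A, B, C, D = 41*4 = 164 chips; eligible A, B, C, D
Layer 98-164: 67 each from A, C, D = 67*3 = 201 chips; eligible A, C, D
Layer 165-172: 8 each from A, C = 8*2 = 16 chips; eligible A, C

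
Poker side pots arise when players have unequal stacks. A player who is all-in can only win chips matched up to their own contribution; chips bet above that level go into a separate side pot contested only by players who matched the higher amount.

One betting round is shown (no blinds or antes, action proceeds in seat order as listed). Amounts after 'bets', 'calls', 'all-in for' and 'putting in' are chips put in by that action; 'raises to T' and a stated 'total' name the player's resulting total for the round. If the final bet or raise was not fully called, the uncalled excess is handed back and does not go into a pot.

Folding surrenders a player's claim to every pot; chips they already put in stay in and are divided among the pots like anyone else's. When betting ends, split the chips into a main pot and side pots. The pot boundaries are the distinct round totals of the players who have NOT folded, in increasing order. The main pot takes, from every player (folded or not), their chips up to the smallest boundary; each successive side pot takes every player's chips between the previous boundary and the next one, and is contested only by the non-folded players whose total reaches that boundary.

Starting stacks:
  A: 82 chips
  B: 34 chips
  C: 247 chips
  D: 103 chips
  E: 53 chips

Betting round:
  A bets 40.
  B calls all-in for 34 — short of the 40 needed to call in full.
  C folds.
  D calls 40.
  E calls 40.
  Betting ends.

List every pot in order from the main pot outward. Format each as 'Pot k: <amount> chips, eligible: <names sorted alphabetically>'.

Pot 1: 136 chips, eligible: A, B, D, E
Pot 2: 18 chips, eligible: A, D, E

Derivation:
Contributions: A=40, B=34, D=40, E=40
Folded: C
Pot levels (distinct totals of non-folded players): 34, 40
Layer 1-34: 34 each from A, B, D, E = 34*4 = 136 chips; eligible A, B, D, E
Layer 35-40: 6 each from A, D, E = 6*3 = 18 chips; eligible A, D, E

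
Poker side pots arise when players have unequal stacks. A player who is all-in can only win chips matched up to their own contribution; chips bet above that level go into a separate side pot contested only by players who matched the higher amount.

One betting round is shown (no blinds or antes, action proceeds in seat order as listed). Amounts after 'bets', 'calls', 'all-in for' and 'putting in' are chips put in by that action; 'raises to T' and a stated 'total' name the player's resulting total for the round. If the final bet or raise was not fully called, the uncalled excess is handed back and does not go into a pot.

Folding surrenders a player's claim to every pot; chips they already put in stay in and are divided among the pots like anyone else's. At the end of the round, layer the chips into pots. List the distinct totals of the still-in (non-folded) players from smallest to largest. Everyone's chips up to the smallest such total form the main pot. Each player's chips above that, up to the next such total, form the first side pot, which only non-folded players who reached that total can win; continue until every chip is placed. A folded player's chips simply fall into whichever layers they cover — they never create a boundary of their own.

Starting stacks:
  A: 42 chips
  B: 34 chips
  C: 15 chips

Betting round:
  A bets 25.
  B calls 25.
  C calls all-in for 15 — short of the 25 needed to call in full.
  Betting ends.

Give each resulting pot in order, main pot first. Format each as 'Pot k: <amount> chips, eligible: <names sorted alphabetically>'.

Contributions: A=25, B=25, C=15
Pot levels (distinct totals of non-folded players): 15, 25
Layer 1-15: 15 each from A, B, C = 15*3 = 45 chips; eligible A, B, C
Layer 16-25: 10 each from A, B = 10*2 = 20 chips; eligible A, B

Pot 1: 45 chips, eligible: A, B, C
Pot 2: 20 chips, eligible: A, B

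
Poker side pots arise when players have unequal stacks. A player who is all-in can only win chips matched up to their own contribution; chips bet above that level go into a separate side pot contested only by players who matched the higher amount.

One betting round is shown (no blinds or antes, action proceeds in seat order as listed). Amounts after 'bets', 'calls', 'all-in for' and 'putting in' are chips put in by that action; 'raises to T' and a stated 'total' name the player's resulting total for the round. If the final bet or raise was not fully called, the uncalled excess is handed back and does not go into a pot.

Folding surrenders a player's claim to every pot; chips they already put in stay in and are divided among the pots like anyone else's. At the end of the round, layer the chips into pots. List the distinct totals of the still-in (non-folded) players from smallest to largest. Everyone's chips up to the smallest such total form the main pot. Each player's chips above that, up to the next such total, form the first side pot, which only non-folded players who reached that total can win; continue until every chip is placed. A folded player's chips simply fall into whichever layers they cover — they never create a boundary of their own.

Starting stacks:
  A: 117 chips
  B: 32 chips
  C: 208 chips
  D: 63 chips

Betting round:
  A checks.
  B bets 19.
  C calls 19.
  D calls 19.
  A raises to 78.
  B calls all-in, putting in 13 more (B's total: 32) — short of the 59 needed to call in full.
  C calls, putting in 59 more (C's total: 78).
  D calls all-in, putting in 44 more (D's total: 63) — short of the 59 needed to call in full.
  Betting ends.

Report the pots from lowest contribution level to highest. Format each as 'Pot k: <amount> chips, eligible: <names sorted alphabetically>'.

Pot 1: 128 chips, eligible: A, B, C, D
Pot 2: 93 chips, eligible: A, C, D
Pot 3: 30 chips, eligible: A, C

Derivation:
Contributions: A=78, B=32, C=78, D=63
Pot levels (distinct totals of non-folded players): 32, 63, 78
Layer 1-32: 32 each from A, B, C, D = 32*4 = 128 chips; eligible A, B, C, D
Layer 33-63: 31 each from A, C, D = 31*3 = 93 chips; eligible A, C, D
Layer 64-78: 15 each from A, C = 15*2 = 30 chips; eligible A, C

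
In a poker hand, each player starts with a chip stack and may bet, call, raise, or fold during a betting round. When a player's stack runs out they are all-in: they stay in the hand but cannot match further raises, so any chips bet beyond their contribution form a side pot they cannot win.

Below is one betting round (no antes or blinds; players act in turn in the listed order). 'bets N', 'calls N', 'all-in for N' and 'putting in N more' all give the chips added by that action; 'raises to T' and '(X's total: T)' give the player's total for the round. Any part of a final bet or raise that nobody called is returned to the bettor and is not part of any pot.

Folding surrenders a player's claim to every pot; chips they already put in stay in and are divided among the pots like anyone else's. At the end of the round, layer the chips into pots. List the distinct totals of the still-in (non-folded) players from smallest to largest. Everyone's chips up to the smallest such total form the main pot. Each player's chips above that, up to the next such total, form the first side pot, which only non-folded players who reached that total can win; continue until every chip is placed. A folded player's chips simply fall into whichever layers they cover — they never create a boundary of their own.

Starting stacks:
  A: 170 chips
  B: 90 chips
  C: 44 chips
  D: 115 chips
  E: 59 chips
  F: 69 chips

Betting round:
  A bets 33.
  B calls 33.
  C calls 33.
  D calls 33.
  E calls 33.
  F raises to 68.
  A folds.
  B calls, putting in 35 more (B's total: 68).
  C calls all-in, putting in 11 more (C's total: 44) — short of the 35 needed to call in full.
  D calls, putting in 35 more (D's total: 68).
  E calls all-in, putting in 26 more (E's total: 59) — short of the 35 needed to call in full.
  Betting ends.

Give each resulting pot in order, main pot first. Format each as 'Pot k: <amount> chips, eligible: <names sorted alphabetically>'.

Pot 1: 253 chips, eligible: B, C, D, E, F
Pot 2: 60 chips, eligible: B, D, E, F
Pot 3: 27 chips, eligible: B, D, F

Derivation:
Contributions: A=33, B=68, C=44, D=68, E=59, F=68
Folded: A
Pot levels (distinct totals of non-folded players): 44, 59, 68
Layer 1-44: A 33 + B 44 + C 44 + D 44 + E 44 + F 44 = 253 chips; eligible B, C, D, E, F
Layer 45-59: 15 each from B, D, E, F = 15*4 = 60 chips; eligible B, D, E, F
Layer 60-68: 9 each from B, D, F = 9*3 = 27 chips; eligible B, D, F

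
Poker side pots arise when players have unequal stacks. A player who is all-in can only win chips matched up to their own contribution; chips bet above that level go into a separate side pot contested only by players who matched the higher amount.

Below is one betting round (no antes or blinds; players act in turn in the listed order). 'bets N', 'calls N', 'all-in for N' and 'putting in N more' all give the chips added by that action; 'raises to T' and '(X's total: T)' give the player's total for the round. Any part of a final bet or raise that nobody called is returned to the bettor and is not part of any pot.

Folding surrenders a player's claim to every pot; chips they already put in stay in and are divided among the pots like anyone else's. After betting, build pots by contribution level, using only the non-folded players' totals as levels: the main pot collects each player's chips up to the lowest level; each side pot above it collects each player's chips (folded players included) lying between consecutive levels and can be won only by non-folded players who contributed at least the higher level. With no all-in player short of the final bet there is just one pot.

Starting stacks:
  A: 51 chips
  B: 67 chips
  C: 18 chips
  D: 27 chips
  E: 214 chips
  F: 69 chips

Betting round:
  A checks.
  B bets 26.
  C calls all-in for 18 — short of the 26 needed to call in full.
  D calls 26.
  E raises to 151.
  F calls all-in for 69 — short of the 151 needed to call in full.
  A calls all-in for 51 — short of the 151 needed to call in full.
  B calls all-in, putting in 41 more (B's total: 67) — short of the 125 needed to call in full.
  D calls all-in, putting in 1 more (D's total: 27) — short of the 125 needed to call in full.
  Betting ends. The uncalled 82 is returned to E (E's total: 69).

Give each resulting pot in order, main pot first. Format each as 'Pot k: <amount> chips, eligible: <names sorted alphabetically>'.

Pot 1: 108 chips, eligible: A, B, C, D, E, F
Pot 2: 45 chips, eligible: A, B, D, E, F
Pot 3: 96 chips, eligible: A, B, E, F
Pot 4: 48 chips, eligible: B, E, F
Pot 5: 4 chips, eligible: E, F

Derivation:
Contributions (after 82 returned to E): A=51, B=67, C=18, D=27, E=69, F=69
Pot levels (distinct totals of non-folded players): 18, 27, 51, 67, 69
Layer 1-18: 18 each from A, B, C, D, E, F = 18*6 = 108 chips; eligible A, B, C, D, E, F
Layer 19-27: 9 each from A, B, D, E, F = 9*5 = 45 chips; eligible A, B, D, E, F
Layer 28-51: 24 each from A, B, E, F = 24*4 = 96 chips; eligible A, B, E, F
Layer 52-67: 16 each from B, E, F = 16*3 = 48 chips; eligible B, E, F
Layer 68-69: 2 each from E, F = 2*2 = 4 chips; eligible E, F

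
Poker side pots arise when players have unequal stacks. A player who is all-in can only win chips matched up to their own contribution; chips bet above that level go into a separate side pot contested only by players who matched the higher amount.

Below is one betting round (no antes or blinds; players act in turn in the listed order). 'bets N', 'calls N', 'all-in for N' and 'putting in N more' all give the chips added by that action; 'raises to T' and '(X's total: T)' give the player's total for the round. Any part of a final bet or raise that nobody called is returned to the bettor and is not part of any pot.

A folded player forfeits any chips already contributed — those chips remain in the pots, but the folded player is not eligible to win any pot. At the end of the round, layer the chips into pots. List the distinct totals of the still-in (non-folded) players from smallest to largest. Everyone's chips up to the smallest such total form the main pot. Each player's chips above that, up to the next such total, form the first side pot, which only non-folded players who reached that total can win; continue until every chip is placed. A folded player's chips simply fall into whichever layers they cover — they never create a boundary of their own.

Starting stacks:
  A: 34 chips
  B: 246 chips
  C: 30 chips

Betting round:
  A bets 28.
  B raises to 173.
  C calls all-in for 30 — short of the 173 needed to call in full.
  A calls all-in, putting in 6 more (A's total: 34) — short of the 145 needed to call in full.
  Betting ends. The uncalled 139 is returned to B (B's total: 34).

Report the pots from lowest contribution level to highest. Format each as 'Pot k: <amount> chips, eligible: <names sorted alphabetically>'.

Pot 1: 90 chips, eligible: A, B, C
Pot 2: 8 chips, eligible: A, B

Derivation:
Contributions (after 139 returned to B): A=34, B=34, C=30
Pot levels (distinct totals of non-folded players): 30, 34
Layer 1-30: 30 each from A, B, C = 30*3 = 90 chips; eligible A, B, C
Layer 31-34: 4 each from A, B = 4*2 = 8 chips; eligible A, B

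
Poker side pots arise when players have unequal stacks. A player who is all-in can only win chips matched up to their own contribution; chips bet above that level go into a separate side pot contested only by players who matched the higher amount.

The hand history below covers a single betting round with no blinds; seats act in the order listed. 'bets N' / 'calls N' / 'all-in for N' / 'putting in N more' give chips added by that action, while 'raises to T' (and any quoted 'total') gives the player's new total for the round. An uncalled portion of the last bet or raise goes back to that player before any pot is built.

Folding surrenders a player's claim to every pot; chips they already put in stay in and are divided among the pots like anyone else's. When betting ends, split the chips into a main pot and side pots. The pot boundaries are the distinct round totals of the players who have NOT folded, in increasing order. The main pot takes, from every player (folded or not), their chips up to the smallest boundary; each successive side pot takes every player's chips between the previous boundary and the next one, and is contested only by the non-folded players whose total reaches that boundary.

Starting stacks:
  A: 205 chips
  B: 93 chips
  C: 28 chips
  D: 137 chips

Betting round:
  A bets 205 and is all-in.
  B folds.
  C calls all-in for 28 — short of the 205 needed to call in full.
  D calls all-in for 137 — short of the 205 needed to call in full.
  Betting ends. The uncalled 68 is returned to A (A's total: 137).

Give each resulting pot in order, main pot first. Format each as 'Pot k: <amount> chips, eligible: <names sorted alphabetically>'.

Contributions (after 68 returned to A): A=137, C=28, D=137
Folded: B
Pot levels (distinct totals of non-folded players): 28, 137
Layer 1-28: 28 each from A, C, D = 28*3 = 84 chips; eligible A, C, D
Layer 29-137: 109 each from A, D = 109*2 = 218 chips; eligible A, D

Pot 1: 84 chips, eligible: A, C, D
Pot 2: 218 chips, eligible: A, D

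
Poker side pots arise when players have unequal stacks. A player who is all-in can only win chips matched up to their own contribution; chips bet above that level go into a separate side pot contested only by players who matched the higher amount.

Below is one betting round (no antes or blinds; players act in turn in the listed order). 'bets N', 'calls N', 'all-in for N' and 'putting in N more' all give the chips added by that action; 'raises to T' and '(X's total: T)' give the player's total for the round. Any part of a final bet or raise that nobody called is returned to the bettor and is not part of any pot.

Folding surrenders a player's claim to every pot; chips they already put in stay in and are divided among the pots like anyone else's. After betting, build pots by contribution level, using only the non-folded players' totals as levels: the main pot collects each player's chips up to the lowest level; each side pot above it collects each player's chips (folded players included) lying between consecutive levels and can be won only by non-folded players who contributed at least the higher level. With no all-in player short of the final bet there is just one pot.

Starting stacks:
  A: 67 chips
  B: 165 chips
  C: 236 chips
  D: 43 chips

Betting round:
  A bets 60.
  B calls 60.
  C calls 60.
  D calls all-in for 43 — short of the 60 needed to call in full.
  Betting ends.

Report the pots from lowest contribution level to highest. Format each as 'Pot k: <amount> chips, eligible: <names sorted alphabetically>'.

Pot 1: 172 chips, eligible: A, B, C, D
Pot 2: 51 chips, eligible: A, B, C

Derivation:
Contributions: A=60, B=60, C=60, D=43
Pot levels (distinct totals of non-folded players): 43, 60
Layer 1-43: 43 each from A, B, C, D = 43*4 = 172 chips; eligible A, B, C, D
Layer 44-60: 17 each from A, B, C = 17*3 = 51 chips; eligible A, B, C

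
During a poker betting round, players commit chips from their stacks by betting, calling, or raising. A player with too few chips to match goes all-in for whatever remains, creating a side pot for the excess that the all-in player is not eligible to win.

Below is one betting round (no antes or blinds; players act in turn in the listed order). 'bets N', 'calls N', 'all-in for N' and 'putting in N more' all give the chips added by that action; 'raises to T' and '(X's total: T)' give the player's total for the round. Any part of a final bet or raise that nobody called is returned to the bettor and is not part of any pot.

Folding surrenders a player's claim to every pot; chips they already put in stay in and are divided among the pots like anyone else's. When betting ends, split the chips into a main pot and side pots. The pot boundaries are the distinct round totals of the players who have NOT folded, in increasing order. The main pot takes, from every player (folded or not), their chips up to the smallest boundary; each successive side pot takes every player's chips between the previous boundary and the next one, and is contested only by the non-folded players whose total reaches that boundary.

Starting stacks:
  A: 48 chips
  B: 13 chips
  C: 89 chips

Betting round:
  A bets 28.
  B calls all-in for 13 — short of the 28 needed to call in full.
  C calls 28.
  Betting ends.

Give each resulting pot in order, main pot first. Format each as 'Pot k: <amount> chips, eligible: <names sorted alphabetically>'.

Contributions: A=28, B=13, C=28
Pot levels (distinct totals of non-folded players): 13, 28
Layer 1-13: 13 each from A, B, C = 13*3 = 39 chips; eligible A, B, C
Layer 14-28: 15 each from A, C = 15*2 = 30 chips; eligible A, C

Pot 1: 39 chips, eligible: A, B, C
Pot 2: 30 chips, eligible: A, C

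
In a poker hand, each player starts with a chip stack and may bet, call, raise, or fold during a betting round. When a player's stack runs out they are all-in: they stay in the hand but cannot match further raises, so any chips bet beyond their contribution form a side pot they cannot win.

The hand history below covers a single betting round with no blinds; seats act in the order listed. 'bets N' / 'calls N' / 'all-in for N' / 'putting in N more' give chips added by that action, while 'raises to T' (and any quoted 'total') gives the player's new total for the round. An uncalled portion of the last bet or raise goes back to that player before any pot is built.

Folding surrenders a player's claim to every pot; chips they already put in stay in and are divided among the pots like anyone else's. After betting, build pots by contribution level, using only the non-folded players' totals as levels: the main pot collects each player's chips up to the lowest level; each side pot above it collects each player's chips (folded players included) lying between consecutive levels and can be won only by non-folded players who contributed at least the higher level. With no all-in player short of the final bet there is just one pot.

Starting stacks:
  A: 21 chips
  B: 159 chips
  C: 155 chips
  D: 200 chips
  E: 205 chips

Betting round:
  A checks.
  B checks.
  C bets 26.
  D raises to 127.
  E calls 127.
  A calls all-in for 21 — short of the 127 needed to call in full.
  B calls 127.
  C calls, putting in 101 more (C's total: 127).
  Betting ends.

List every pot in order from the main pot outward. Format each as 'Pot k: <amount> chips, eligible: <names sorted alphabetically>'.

Contributions: A=21, B=127, C=127, D=127, E=127
Pot levels (distinct totals of non-folded players): 21, 127
Layer 1-21: 21 each from A, B, C, D, E = 21*5 = 105 chips; eligible A, B, C, D, E
Layer 22-127: 106 each from B, C, D, E = 106*4 = 424 chips; eligible B, C, D, E

Pot 1: 105 chips, eligible: A, B, C, D, E
Pot 2: 424 chips, eligible: B, C, D, E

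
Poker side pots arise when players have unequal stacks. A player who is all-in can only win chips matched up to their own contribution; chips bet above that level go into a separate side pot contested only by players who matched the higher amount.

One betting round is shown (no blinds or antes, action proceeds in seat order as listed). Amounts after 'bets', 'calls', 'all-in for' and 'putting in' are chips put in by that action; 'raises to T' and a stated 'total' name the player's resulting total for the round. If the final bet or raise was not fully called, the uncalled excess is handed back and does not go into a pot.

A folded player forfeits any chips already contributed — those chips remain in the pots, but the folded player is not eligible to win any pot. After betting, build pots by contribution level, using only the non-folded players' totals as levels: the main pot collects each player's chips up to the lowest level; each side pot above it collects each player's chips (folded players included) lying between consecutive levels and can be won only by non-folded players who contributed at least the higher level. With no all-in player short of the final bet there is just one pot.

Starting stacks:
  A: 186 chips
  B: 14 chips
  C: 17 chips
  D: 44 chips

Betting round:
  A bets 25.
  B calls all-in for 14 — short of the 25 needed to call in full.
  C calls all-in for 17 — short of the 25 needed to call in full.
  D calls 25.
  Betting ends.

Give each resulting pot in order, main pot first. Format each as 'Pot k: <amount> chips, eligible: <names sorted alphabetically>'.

Pot 1: 56 chips, eligible: A, B, C, D
Pot 2: 9 chips, eligible: A, C, D
Pot 3: 16 chips, eligible: A, D

Derivation:
Contributions: A=25, B=14, C=17, D=25
Pot levels (distinct totals of non-folded players): 14, 17, 25
Layer 1-14: 14 each from A, B, C, D = 14*4 = 56 chips; eligible A, B, C, D
Layer 15-17: 3 each from A, C, D = 3*3 = 9 chips; eligible A, C, D
Layer 18-25: 8 each from A, D = 8*2 = 16 chips; eligible A, D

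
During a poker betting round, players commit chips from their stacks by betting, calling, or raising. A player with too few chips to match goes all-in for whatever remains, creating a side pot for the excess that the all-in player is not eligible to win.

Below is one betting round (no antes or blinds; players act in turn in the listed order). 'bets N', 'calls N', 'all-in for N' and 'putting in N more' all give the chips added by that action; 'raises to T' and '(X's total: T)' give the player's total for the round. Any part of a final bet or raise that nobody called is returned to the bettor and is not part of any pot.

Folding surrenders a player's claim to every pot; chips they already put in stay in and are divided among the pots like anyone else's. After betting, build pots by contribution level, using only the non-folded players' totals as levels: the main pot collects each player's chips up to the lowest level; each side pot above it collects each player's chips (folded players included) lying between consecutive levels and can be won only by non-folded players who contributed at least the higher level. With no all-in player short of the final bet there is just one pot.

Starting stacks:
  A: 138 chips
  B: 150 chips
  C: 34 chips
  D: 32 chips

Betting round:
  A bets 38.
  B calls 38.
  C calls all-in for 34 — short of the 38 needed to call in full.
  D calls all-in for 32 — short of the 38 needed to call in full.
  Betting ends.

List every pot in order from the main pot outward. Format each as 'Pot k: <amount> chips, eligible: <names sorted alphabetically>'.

Contributions: A=38, B=38, C=34, D=32
Pot levels (distinct totals of non-folded players): 32, 34, 38
Layer 1-32: 32 each from A, B, C, D = 32*4 = 128 chips; eligible A, B, C, D
Layer 33-34: 2 each from A, B, C = 2*3 = 6 chips; eligible A, B, C
Layer 35-38: 4 each from A, B = 4*2 = 8 chips; eligible A, B

Pot 1: 128 chips, eligible: A, B, C, D
Pot 2: 6 chips, eligible: A, B, C
Pot 3: 8 chips, eligible: A, B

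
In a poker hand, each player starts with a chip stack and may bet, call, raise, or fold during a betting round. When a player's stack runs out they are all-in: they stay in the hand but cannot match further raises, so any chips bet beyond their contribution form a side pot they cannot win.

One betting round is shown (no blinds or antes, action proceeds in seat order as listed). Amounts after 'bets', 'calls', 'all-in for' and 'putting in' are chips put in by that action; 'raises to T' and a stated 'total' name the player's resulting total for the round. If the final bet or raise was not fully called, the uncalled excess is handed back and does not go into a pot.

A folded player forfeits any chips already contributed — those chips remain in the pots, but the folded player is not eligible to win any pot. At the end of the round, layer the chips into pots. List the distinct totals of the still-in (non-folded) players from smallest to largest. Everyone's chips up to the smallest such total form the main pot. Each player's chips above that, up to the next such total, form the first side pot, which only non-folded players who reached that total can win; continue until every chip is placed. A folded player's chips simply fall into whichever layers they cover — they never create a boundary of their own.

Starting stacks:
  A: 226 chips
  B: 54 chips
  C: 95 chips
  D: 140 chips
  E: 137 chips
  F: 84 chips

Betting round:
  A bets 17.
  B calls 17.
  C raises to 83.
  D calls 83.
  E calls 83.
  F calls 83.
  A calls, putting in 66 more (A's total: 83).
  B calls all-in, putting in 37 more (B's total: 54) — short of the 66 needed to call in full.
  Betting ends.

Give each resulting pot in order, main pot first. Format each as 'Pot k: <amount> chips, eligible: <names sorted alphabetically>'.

Contributions: A=83, B=54, C=83, D=83, E=83, F=83
Pot levels (distinct totals of non-folded players): 54, 83
Layer 1-54: 54 each from A, B, C, D, E, F = 54*6 = 324 chips; eligible A, B, C, D, E, F
Layer 55-83: 29 each from A, C, D, E, F = 29*5 = 145 chips; eligible A, C, D, E, F

Pot 1: 324 chips, eligible: A, B, C, D, E, F
Pot 2: 145 chips, eligible: A, C, D, E, F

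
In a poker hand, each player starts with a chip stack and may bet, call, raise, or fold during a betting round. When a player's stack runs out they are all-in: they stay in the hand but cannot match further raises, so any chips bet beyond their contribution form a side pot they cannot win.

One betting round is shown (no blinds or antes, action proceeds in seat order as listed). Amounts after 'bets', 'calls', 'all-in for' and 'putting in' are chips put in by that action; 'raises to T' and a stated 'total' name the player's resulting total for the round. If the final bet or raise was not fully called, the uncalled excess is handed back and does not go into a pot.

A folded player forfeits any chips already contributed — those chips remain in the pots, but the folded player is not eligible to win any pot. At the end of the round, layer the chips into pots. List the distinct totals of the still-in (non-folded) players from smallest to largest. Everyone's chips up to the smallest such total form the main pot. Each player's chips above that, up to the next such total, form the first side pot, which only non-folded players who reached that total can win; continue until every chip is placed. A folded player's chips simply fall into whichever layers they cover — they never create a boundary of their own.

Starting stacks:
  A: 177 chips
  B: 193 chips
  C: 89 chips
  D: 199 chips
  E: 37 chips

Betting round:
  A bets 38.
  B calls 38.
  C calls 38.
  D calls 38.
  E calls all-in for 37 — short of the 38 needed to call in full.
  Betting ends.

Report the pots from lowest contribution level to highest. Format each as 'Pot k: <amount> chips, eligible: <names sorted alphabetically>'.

Pot 1: 185 chips, eligible: A, B, C, D, E
Pot 2: 4 chips, eligible: A, B, C, D

Derivation:
Contributions: A=38, B=38, C=38, D=38, E=37
Pot levels (distinct totals of non-folded players): 37, 38
Layer 1-37: 37 each from A, B, C, D, E = 37*5 = 185 chips; eligible A, B, C, D, E
Layer 38-38: 1 each from A, B, C, D = 1*4 = 4 chips; eligible A, B, C, D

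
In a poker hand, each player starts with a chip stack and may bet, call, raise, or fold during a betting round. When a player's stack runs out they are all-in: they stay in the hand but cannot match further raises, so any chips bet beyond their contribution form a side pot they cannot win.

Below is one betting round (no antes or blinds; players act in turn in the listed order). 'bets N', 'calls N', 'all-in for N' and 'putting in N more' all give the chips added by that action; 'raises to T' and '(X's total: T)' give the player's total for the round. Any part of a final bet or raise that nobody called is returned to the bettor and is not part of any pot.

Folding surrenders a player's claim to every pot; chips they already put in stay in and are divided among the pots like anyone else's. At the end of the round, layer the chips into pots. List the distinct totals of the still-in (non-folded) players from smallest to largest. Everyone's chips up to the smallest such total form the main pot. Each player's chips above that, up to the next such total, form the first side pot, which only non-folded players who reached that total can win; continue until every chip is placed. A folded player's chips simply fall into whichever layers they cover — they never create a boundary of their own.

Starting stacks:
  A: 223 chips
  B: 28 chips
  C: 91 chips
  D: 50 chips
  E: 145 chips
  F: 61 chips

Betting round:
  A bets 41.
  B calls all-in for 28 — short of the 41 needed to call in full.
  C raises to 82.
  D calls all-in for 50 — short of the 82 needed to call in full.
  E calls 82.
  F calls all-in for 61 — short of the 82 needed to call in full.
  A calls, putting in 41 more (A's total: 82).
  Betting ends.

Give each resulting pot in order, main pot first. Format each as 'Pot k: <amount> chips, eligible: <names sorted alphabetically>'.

Contributions: A=82, B=28, C=82, D=50, E=82, F=61
Pot levels (distinct totals of non-folded players): 28, 50, 61, 82
Layer 1-28: 28 each from A, B, C, D, E, F = 28*6 = 168 chips; eligible A, B, C, D, E, F
Layer 29-50: 22 each from A, C, D, E, F = 22*5 = 110 chips; eligible A, C, D, E, F
Layer 51-61: 11 each from A, C, E, F = 11*4 = 44 chips; eligible A, C, E, F
Layer 62-82: 21 each from A, C, E = 21*3 = 63 chips; eligible A, C, E

Pot 1: 168 chips, eligible: A, B, C, D, E, F
Pot 2: 110 chips, eligible: A, C, D, E, F
Pot 3: 44 chips, eligible: A, C, E, F
Pot 4: 63 chips, eligible: A, C, E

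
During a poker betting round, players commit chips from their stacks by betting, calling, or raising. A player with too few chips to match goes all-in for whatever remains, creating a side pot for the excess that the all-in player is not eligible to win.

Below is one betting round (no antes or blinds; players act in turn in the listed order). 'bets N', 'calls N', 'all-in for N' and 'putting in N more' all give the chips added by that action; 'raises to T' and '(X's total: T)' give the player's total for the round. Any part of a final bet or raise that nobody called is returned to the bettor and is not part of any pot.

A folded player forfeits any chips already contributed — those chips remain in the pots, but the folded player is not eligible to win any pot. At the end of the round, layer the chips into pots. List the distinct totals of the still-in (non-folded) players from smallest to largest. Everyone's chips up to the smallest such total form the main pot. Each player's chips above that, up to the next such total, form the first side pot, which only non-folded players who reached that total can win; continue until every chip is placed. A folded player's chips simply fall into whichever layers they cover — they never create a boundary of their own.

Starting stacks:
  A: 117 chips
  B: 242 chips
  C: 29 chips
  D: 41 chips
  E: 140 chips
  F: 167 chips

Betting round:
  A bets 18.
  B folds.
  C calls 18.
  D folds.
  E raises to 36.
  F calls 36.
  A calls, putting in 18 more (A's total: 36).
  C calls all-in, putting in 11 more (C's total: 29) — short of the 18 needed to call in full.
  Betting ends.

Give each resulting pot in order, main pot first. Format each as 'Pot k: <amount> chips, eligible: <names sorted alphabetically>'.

Contributions: A=36, C=29, E=36, F=36
Folded: B, D
Pot levels (distinct totals of non-folded players): 29, 36
Layer 1-29: 29 each from A, C, E, F = 29*4 = 116 chips; eligible A, C, E, F
Layer 30-36: 7 each from A, E, F = 7*3 = 21 chips; eligible A, E, F

Pot 1: 116 chips, eligible: A, C, E, F
Pot 2: 21 chips, eligible: A, E, F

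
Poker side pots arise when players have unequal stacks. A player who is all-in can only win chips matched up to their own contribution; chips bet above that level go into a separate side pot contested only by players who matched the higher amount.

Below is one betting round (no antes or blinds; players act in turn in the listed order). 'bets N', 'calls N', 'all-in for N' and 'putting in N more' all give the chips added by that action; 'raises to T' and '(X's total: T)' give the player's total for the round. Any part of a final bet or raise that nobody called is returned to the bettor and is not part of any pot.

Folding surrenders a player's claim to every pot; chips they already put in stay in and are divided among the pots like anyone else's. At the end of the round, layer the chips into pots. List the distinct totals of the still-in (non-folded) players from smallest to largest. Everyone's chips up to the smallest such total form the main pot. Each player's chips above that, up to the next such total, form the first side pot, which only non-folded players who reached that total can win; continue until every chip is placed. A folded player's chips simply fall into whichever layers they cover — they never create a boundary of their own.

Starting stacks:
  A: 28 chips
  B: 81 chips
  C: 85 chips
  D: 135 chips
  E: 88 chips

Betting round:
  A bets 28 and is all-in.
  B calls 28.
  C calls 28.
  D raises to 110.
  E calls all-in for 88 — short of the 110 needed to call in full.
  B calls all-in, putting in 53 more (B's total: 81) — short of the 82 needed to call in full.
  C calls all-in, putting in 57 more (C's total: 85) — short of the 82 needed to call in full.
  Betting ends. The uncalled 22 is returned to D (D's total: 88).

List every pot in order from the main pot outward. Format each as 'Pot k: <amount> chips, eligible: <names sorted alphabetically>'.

Contributions (after 22 returned to D): A=28, B=81, C=85, D=88, E=88
Pot levels (distinct totals of non-folded players): 28, 81, 85, 88
Layer 1-28: 28 each from A, B, C, D, E = 28*5 = 140 chips; eligible A, B, C, D, E
Layer 29-81: 53 each from B, C, D, E = 53*4 = 212 chips; eligible B, C, D, E
Layer 82-85: 4 each from C, D, E = 4*3 = 12 chips; eligible C, D, E
Layer 86-88: 3 each from D, E = 3*2 = 6 chips; eligible D, E

Pot 1: 140 chips, eligible: A, B, C, D, E
Pot 2: 212 chips, eligible: B, C, D, E
Pot 3: 12 chips, eligible: C, D, E
Pot 4: 6 chips, eligible: D, E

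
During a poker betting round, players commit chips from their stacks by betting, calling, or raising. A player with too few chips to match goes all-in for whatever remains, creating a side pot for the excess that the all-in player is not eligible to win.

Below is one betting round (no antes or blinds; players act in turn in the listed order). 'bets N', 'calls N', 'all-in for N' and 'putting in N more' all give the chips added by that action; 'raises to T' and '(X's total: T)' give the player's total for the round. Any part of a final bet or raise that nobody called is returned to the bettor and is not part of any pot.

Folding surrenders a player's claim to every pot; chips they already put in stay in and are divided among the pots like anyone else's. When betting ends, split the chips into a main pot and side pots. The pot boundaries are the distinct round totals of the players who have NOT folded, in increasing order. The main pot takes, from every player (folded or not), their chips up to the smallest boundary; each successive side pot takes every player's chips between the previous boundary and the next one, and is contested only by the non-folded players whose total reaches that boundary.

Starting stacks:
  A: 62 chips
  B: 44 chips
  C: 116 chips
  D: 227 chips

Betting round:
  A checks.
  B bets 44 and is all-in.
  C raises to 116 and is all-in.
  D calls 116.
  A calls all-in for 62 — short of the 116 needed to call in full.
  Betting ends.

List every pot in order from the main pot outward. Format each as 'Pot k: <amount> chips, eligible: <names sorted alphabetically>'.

Contributions: A=62, B=44, C=116, D=116
Pot levels (distinct totals of non-folded players): 44, 62, 116
Layer 1-44: 44 each from A, B, C, D = 44*4 = 176 chips; eligible A, B, C, D
Layer 45-62: 18 each from A, C, D = 18*3 = 54 chips; eligible A, C, D
Layer 63-116: 54 each from C, D = 54*2 = 108 chips; eligible C, D

Pot 1: 176 chips, eligible: A, B, C, D
Pot 2: 54 chips, eligible: A, C, D
Pot 3: 108 chips, eligible: C, D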